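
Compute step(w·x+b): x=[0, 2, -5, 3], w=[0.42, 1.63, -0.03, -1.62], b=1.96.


z = (0)·(0.42) + (2)·(1.63) + (-5)·(-0.03) + (3)·(-1.62) + 1.96
  = 0.51
step(z) = 1 (z≥0)

1


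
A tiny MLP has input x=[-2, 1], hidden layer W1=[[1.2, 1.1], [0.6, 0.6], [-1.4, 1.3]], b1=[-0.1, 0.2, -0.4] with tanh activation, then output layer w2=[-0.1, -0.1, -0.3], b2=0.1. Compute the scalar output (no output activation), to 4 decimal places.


z1[0] = (1.2)·(-2) + (1.1)·(1) - 0.1 = -1.4
z1[1] = (0.6)·(-2) + (0.6)·(1) + 0.2 = -0.4
z1[2] = (-1.4)·(-2) + (1.3)·(1) - 0.4 = 3.7
h = tanh(z1) = [-0.8854, -0.3799, 0.9988]
output = (-0.1)·(-0.8854) + (-0.1)·(-0.3799) + (-0.3)·(0.9988) + 0.1 = -0.0731

-0.0731


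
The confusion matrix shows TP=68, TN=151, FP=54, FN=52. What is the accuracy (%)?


Accuracy = (TP+TN)/(TP+TN+FP+FN)
= (68+151)/(325)
= 219/325 = 67.38%

67.38%


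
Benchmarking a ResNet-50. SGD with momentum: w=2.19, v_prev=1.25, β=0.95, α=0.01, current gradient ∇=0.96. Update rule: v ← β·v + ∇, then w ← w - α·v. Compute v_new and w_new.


v_new = 0.95·1.25 + 0.96 = 1.1875 + 0.96 = 2.1475
w_new = 2.19 - 0.01·2.1475 = 2.19 - 0.021475 = 2.168525

v_new=2.1475, w_new=2.168525


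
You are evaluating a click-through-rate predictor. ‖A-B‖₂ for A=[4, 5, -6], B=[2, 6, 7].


d = √((4-2)² + (5-6)² + (-6-7)²)
  = √(4 + 1 + 169)
  = √174 = 13.1909

13.1909


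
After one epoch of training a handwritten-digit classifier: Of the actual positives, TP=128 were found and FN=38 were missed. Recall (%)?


Recall = TP/(TP+FN)
= 128/(128+38)
= 128/166 = 77.11%

77.11%


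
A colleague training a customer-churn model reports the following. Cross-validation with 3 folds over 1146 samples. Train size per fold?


Fold size = 1146/3 = 382
Training per fold = 1146 - 382 = 764

764


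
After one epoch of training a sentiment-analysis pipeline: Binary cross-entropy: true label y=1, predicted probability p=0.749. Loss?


BCE = -[y·ln(p) + (1-y)·ln(1-p)]
= -1·ln(0.749) - 0
= -ln(0.749) = 0.289

0.289


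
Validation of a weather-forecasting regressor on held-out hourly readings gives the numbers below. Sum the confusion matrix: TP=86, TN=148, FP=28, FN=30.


Total = TP + TN + FP + FN
= 86 + 148 + 28 + 30
= 292
(Predicted positive: 114, predicted negative: 178)

292


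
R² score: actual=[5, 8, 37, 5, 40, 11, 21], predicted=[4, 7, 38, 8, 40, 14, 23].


ȳ = 18.1429
SS_res = Σ(y-ŷ)² = 25
SS_tot = Σ(y-ȳ)² = 1340.86
R² = 1 - SS_res/SS_tot = 1 - 0.0186 = 0.9814

0.9814


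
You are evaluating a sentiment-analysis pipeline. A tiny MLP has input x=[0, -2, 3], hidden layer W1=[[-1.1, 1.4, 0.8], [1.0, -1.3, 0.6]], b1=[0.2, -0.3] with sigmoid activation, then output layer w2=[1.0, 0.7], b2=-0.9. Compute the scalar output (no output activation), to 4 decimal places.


z1[0] = (-1.1)·(0) + (1.4)·(-2) + (0.8)·(3) + 0.2 = -0.2
z1[1] = (1.0)·(0) + (-1.3)·(-2) + (0.6)·(3) - 0.3 = 4.1
h = sigmoid(z1) = [0.4502, 0.9837]
output = (1.0)·(0.4502) + (0.7)·(0.9837) - 0.9 = 0.2388

0.2388


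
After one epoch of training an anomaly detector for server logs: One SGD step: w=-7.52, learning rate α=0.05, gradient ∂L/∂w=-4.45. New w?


w_new = w - α·∇
= -7.52 - 0.05·-4.45
= -7.52 + 0.2225
= -7.2975

-7.2975


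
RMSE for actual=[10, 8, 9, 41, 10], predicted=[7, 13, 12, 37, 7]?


MSE = 68/5 = 13.6
RMSE = √(68/5) = 3.6878

3.6878


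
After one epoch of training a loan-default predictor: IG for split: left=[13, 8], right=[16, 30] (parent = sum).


Parent = [29, 38], H_parent = 0.9869
H_left = 0.9587 (n=21), H_right = 0.9321 (n=46)
H_children = (21/67)·0.9587 + (46/67)·0.9321 = 0.9404
IG = 0.9869 - 0.9404 = 0.0465

0.0465


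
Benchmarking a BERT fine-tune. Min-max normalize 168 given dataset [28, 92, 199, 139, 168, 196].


min=28, max=199
(168-28)/(199-28) = 140/171 = 0.8187

0.8187


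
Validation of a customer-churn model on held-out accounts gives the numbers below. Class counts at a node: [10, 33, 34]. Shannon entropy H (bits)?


Probabilities: [10/77, 33/77, 34/77] ≈ [0.1299, 0.4286, 0.4416]
H = -((10/77)·log₂(10/77) + (33/77)·log₂(33/77) + (34/77)·log₂(34/77))
  = 1.4271 bits

1.4271 bits


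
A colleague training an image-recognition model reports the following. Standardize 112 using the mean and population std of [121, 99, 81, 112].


μ = 103.25, σ = 15.0395
z = (112 - 103.25)/15.0395 = 0.5818

0.5818


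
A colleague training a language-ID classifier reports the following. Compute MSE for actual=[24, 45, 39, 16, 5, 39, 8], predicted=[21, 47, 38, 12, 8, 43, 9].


Squared errors: (24-21)²=9, (45-47)²=4, (39-38)²=1, (16-12)²=16, (5-8)²=9, (39-43)²=16, (8-9)²=1
Sum = 56
MSE = 56/7 = 8

8


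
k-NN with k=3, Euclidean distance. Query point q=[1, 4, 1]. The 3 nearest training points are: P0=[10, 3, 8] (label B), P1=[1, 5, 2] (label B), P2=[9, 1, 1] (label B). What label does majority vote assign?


d(q,P0) = 11.4455  (label B)
d(q,P1) = 1.4142  (label B)
d(q,P2) = 8.544  (label B)
Votes: A=0, B=3
Majority → B

B


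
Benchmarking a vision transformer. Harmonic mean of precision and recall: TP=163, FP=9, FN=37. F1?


Precision = 163/172 = 0.9477
Recall = 163/200 = 0.815
F1 = 2·P·R/(P+R) = 2·TP/(2·TP+FP+FN) = 326/(326+9+37) = 326/372 = 0.8763

0.8763


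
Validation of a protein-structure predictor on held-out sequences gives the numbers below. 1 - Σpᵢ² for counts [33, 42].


Probabilities: [33/75, 42/75] ≈ [0.44, 0.56]
Σpᵢ² = (1089 + 1764)/75² = 2853/5625
Gini = 1 - Σpᵢ² = 1 - 2853/5625 = 0.4928

0.4928


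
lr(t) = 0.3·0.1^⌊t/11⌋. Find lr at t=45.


n_drops = ⌊45/11⌋ = 4
lr = 0.3·0.1^4 = 0.3·0.0001 = 0.00003

0.00003


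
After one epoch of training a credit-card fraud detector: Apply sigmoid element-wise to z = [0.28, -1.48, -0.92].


σ(0.28) = 1/(1+e^-0.28) = 0.5695
σ(-1.48) = 1/(1+e^1.48) = 0.1854
σ(-0.92) = 1/(1+e^0.92) = 0.285
result = [0.5695, 0.1854, 0.285]

[0.5695, 0.1854, 0.285]


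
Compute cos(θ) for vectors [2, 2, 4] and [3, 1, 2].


A·B = 2·3 + 2·1 + 4·2 = 16
‖A‖ = √24 = 4.899, ‖B‖ = √14 = 3.7417
cos = 16/(√24·√14) = 16/√336 = 0.8729

0.8729


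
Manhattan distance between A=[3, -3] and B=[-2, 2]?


d = |3+ 2| + |-3-2|
  = 5 + 5
  = 10

10


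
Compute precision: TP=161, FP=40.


Precision = TP/(TP+FP)
= 161/(161+40)
= 161/201 = 80.1%

80.1%


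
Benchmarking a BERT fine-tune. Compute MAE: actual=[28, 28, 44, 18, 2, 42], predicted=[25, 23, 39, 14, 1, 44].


Absolute errors: |28-25|=3, |28-23|=5, |44-39|=5, |18-14|=4, |2-1|=1, |42-44|=2
Sum = 20
MAE = 20/6 = 10/3

10/3


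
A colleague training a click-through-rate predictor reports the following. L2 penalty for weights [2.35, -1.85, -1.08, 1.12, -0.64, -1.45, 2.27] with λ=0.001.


‖w‖₂² = (2.35)² + (-1.85)² + (-1.08)² + (1.12)² + (-0.64)² + (-1.45)² + (2.27)²
     = 5.5225 + 3.4225 + 1.1664 + 1.2544 + 0.4096 + 2.1025 + 5.1529
     = 19.0308
λ·‖w‖₂² = 0.001·19.0308 = 0.019031

0.019031


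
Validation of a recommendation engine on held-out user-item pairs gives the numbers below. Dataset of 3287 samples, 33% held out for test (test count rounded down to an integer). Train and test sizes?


Test = ⌊3287·33/100⌋ = 1084
Train = 3287 - 1084 = 2203

Train: 2203, Test: 1084


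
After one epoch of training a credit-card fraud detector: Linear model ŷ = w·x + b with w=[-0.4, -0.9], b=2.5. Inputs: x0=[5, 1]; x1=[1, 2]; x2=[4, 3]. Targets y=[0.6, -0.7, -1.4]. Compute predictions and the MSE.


ŷ0 = (-0.4)·(5) + (-0.9)·(1) + 2.5 = -0.4
ŷ1 = (-0.4)·(1) + (-0.9)·(2) + 2.5 = 0.3
ŷ2 = (-0.4)·(4) + (-0.9)·(3) + 2.5 = -1.8
errors² = [1.0, 1.0, 0.16]
MSE = 2.1600/3 = 0.72

0.72


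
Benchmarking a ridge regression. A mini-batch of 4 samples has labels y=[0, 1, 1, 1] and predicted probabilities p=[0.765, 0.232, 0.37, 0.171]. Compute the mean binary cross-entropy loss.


L[0] = -ln(1-0.765) = -ln(0.235) = 1.4482
L[1] = -ln(0.232) = 1.461
L[2] = -ln(0.37) = 0.9943
L[3] = -ln(0.171) = 1.7661
mean = (1.4482 + 1.461 + 0.9943 + 1.7661)/4 = 1.4174

1.4174


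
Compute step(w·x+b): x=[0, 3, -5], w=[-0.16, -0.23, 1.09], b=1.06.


z = (0)·(-0.16) + (3)·(-0.23) + (-5)·(1.09) + 1.06
  = -5.08
step(z) = 0 (z<0)

0


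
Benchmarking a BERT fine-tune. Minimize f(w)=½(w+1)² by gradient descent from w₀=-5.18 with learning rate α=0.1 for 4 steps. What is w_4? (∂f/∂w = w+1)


step 1: grad = -5.18+1 = -4.18; w = -5.18 - 0.1·(-4.18) = -4.762
step 2: grad = -4.762+1 = -3.762; w = -4.762 - 0.1·(-3.762) = -4.3858
step 3: grad = -4.3858+1 = -3.3858; w = -4.3858 - 0.1·(-3.3858) = -4.04722
step 4: grad = -4.04722+1 = -3.04722; w = -4.04722 - 0.1·(-3.04722) = -3.742498

-3.742498


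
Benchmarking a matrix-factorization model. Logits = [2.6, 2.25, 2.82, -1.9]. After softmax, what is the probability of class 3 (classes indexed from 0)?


Exponentials: e^2.6=13.4637, e^2.25=9.4877, e^2.82=16.7769, e^-1.9=0.1496
Sum = 39.8779
Softmax = [0.3376, 0.2379, 0.4207, 0.0038]
p[3] = 0.1496/39.8779 = 0.0038

0.0038


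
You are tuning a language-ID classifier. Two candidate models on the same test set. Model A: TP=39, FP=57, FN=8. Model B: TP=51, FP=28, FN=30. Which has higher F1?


Model A: P=39/96=0.4062, R=39/47=0.8298, F1=2PR/(P+R)=2TP/(2TP+FP+FN)=78/143=0.5455
Model B: P=51/79=0.6456, R=51/81=0.6296, F1=2PR/(P+R)=2TP/(2TP+FP+FN)=102/160=0.6375
0.5455 < 0.6375 → Model B

Model B


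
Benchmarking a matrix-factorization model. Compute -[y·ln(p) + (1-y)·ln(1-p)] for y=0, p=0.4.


BCE = -[y·ln(p) + (1-y)·ln(1-p)]
= -0 - 1·ln(1-0.4)
= -ln(0.6) = 0.5108

0.5108


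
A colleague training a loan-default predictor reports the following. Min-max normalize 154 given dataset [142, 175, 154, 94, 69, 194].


min=69, max=194
(154-69)/(194-69) = 85/125 = 0.68

0.68


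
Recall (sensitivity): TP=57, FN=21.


Recall = TP/(TP+FN)
= 57/(57+21)
= 57/78 = 73.08%

73.08%


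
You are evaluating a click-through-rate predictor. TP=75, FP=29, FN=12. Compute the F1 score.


Precision = 75/104 = 0.7212
Recall = 75/87 = 0.8621
F1 = 2·P·R/(P+R) = 2·TP/(2·TP+FP+FN) = 150/(150+29+12) = 150/191 = 0.7853

0.7853


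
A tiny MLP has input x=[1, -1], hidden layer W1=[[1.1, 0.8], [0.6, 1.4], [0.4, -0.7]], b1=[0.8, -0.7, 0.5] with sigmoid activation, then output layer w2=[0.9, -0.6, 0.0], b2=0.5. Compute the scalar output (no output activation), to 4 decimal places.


z1[0] = (1.1)·(1) + (0.8)·(-1) + 0.8 = 1.1
z1[1] = (0.6)·(1) + (1.4)·(-1) - 0.7 = -1.5
z1[2] = (0.4)·(1) + (-0.7)·(-1) + 0.5 = 1.6
h = sigmoid(z1) = [0.7503, 0.1824, 0.832]
output = (0.9)·(0.7503) + (-0.6)·(0.1824) + (0.0)·(0.832) + 0.5 = 1.0658

1.0658


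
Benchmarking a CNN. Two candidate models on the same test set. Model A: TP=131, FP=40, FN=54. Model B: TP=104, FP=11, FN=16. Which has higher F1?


Model A: P=131/171=0.7661, R=131/185=0.7081, F1=2PR/(P+R)=2TP/(2TP+FP+FN)=262/356=0.736
Model B: P=104/115=0.9043, R=104/120=0.8667, F1=2PR/(P+R)=2TP/(2TP+FP+FN)=208/235=0.8851
0.736 < 0.8851 → Model B

Model B


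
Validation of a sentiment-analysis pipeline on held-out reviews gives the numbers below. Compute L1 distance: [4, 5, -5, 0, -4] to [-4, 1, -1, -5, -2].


d = |4+ 4| + |5-1| + |-5+ 1| + |0+ 5| + |-4+ 2|
  = 8 + 4 + 4 + 5 + 2
  = 23

23


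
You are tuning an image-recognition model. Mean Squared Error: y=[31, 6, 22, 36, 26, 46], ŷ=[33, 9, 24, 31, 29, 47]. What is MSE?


Squared errors: (31-33)²=4, (6-9)²=9, (22-24)²=4, (36-31)²=25, (26-29)²=9, (46-47)²=1
Sum = 52
MSE = 52/6 = 26/3

26/3


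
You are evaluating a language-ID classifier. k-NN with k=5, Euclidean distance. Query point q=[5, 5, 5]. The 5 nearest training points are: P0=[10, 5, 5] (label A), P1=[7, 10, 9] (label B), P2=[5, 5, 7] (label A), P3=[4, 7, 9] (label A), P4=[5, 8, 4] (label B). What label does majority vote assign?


d(q,P0) = 5.0  (label A)
d(q,P1) = 6.7082  (label B)
d(q,P2) = 2.0  (label A)
d(q,P3) = 4.5826  (label A)
d(q,P4) = 3.1623  (label B)
Votes: A=3, B=2
Majority → A

A


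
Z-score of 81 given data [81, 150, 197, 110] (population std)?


μ = 134.5, σ = 43.6148
z = (81 - 134.5)/43.6148 = -1.2266

-1.2266


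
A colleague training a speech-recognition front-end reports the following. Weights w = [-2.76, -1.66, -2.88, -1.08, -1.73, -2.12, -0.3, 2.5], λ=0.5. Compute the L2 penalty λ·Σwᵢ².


‖w‖₂² = (-2.76)² + (-1.66)² + (-2.88)² + (-1.08)² + (-1.73)² + (-2.12)² + (-0.3)² + (2.5)²
     = 7.6176 + 2.7556 + 8.2944 + 1.1664 + 2.9929 + 4.4944 + 0.09 + 6.25
     = 33.6613
λ·‖w‖₂² = 0.5·33.6613 = 16.83065

16.83065


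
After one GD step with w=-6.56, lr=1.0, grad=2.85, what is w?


w_new = w - α·∇
= -6.56 - 1.0·2.85
= -6.56 - 2.85
= -9.41

-9.41


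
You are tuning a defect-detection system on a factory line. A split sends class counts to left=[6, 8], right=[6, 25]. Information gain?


Parent = [12, 33], H_parent = 0.8366
H_left = 0.9852 (n=14), H_right = 0.7088 (n=31)
H_children = (14/45)·0.9852 + (31/45)·0.7088 = 0.7948
IG = 0.8366 - 0.7948 = 0.0418

0.0418


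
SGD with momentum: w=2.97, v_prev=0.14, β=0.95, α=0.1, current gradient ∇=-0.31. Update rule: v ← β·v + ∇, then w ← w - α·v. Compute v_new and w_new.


v_new = 0.95·0.14 - 0.31 = 0.133 - 0.31 = -0.177
w_new = 2.97 - 0.1·-0.177 = 2.97 + 0.0177 = 2.9877

v_new=-0.177, w_new=2.9877


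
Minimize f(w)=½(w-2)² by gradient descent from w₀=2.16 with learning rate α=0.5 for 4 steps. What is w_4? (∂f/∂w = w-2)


step 1: grad = 2.16-2 = 0.16; w = 2.16 - 0.5·(0.16) = 2.08
step 2: grad = 2.08-2 = 0.08; w = 2.08 - 0.5·(0.08) = 2.04
step 3: grad = 2.04-2 = 0.04; w = 2.04 - 0.5·(0.04) = 2.02
step 4: grad = 2.02-2 = 0.02; w = 2.02 - 0.5·(0.02) = 2.01

2.01


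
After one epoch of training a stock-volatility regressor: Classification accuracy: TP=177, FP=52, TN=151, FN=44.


Accuracy = (TP+TN)/(TP+TN+FP+FN)
= (177+151)/(424)
= 328/424 = 77.36%

77.36%


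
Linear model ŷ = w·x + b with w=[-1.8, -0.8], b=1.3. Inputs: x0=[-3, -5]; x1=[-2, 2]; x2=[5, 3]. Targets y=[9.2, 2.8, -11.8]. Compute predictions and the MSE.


ŷ0 = (-1.8)·(-3) + (-0.8)·(-5) + 1.3 = 10.7
ŷ1 = (-1.8)·(-2) + (-0.8)·(2) + 1.3 = 3.3
ŷ2 = (-1.8)·(5) + (-0.8)·(3) + 1.3 = -10.1
errors² = [2.25, 0.25, 2.89]
MSE = 5.3900/3 = 1.7967

1.7967


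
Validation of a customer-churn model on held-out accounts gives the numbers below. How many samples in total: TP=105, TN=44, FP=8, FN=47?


Total = TP + TN + FP + FN
= 105 + 44 + 8 + 47
= 204
(Predicted positive: 113, predicted negative: 91)

204


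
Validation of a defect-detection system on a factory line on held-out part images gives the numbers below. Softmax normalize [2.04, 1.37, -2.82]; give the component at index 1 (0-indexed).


Exponentials: e^2.04=7.6906, e^1.37=3.9354, e^-2.82=0.0596
Sum = 11.6856
Softmax = [0.6581, 0.3368, 0.0051]
p[1] = 3.9354/11.6856 = 0.3368

0.3368


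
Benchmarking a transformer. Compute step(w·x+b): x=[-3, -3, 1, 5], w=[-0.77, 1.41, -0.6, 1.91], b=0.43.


z = (-3)·(-0.77) + (-3)·(1.41) + (1)·(-0.6) + (5)·(1.91) + 0.43
  = 7.46
step(z) = 1 (z≥0)

1


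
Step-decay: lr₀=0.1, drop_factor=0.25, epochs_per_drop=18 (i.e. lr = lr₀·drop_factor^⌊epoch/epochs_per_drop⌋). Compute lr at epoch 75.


n_drops = ⌊75/18⌋ = 4
lr = 0.1·0.25^4 = 0.1·0.00390625 = 0.000390625

0.000390625


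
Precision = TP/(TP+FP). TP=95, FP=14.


Precision = TP/(TP+FP)
= 95/(95+14)
= 95/109 = 87.16%

87.16%


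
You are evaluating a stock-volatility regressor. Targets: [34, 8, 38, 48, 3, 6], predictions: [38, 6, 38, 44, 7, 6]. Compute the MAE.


Absolute errors: |34-38|=4, |8-6|=2, |38-38|=0, |48-44|=4, |3-7|=4, |6-6|=0
Sum = 14
MAE = 14/6 = 7/3

7/3


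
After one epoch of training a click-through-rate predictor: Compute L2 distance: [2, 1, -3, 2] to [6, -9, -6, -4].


d = √((2-6)² + (1+ 9)² + (-3+ 6)² + (2+ 4)²)
  = √(16 + 100 + 9 + 36)
  = √161 = 12.6886

12.6886


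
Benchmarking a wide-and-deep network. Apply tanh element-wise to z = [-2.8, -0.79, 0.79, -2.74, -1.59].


tanh(-2.8) = -0.9926
tanh(-0.79) = -0.6584
tanh(0.79) = 0.6584
tanh(-2.74) = -0.9917
tanh(-1.59) = -0.9201
result = [-0.9926, -0.6584, 0.6584, -0.9917, -0.9201]

[-0.9926, -0.6584, 0.6584, -0.9917, -0.9201]


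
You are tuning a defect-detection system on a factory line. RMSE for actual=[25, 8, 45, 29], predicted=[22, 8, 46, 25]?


MSE = 26/4 = 6.5
RMSE = √(26/4) = 2.5495

2.5495


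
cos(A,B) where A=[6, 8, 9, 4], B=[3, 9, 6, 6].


A·B = 6·3 + 8·9 + 9·6 + 4·6 = 168
‖A‖ = √197 = 14.0357, ‖B‖ = √162 = 12.7279
cos = 168/(√197·√162) = 168/√31914 = 0.9404

0.9404


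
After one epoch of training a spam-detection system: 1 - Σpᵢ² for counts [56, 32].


Probabilities: [56/88, 32/88] ≈ [0.6364, 0.3636]
Σpᵢ² = (3136 + 1024)/88² = 4160/7744
Gini = 1 - Σpᵢ² = 1 - 4160/7744 = 0.4628

0.4628


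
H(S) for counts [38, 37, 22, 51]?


Probabilities: [38/148, 37/148, 22/148, 51/148] ≈ [0.2568, 0.25, 0.1486, 0.3446]
H = -((38/148)·log₂(38/148) + (37/148)·log₂(37/148) + (22/148)·log₂(22/148) + (51/148)·log₂(51/148))
  = 1.9421 bits

1.9421 bits


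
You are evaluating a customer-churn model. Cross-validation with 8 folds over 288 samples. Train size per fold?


Fold size = 288/8 = 36
Training per fold = 288 - 36 = 252

252


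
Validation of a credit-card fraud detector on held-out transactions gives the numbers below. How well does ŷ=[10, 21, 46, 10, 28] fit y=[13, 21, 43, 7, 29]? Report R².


ȳ = 22.6
SS_res = Σ(y-ŷ)² = 28
SS_tot = Σ(y-ȳ)² = 795.2
R² = 1 - SS_res/SS_tot = 1 - 0.0352 = 0.9648

0.9648


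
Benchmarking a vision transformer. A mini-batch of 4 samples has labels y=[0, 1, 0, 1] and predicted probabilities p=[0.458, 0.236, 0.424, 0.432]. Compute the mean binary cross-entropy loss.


L[0] = -ln(1-0.458) = -ln(0.542) = 0.6125
L[1] = -ln(0.236) = 1.4439
L[2] = -ln(1-0.424) = -ln(0.576) = 0.5516
L[3] = -ln(0.432) = 0.8393
mean = (0.6125 + 1.4439 + 0.5516 + 0.8393)/4 = 0.8618

0.8618


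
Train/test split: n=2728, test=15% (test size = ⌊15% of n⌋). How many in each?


Test = ⌊2728·15/100⌋ = 409
Train = 2728 - 409 = 2319

Train: 2319, Test: 409


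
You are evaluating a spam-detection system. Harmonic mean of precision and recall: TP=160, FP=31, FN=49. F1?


Precision = 160/191 = 0.8377
Recall = 160/209 = 0.7656
F1 = 2·P·R/(P+R) = 2·TP/(2·TP+FP+FN) = 320/(320+31+49) = 320/400 = 0.8

0.8


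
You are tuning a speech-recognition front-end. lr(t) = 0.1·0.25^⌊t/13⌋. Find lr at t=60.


n_drops = ⌊60/13⌋ = 4
lr = 0.1·0.25^4 = 0.1·0.00390625 = 0.000390625

0.000390625


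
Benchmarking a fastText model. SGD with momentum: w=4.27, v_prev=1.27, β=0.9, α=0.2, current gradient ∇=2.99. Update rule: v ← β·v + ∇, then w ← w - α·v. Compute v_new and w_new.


v_new = 0.9·1.27 + 2.99 = 1.143 + 2.99 = 4.133
w_new = 4.27 - 0.2·4.133 = 4.27 - 0.8266 = 3.4434

v_new=4.133, w_new=3.4434


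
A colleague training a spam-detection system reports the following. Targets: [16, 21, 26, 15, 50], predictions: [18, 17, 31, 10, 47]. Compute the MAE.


Absolute errors: |16-18|=2, |21-17|=4, |26-31|=5, |15-10|=5, |50-47|=3
Sum = 19
MAE = 19/5 = 19/5

19/5


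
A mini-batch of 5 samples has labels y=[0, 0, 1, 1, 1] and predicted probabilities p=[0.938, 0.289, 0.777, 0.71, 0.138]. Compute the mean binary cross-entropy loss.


L[0] = -ln(1-0.938) = -ln(0.062) = 2.7806
L[1] = -ln(1-0.289) = -ln(0.711) = 0.3411
L[2] = -ln(0.777) = 0.2523
L[3] = -ln(0.71) = 0.3425
L[4] = -ln(0.138) = 1.9805
mean = (2.7806 + 0.3411 + 0.2523 + 0.3425 + 1.9805)/5 = 1.1394

1.1394


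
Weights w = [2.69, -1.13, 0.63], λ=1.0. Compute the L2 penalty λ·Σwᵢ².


‖w‖₂² = (2.69)² + (-1.13)² + (0.63)²
     = 7.2361 + 1.2769 + 0.3969
     = 8.9099
λ·‖w‖₂² = 1.0·8.9099 = 8.9099

8.9099


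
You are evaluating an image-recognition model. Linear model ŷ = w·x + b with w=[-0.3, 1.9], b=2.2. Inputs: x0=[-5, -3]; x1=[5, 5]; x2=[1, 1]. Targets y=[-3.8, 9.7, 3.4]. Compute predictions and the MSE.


ŷ0 = (-0.3)·(-5) + (1.9)·(-3) + 2.2 = -2.0
ŷ1 = (-0.3)·(5) + (1.9)·(5) + 2.2 = 10.2
ŷ2 = (-0.3)·(1) + (1.9)·(1) + 2.2 = 3.8
errors² = [3.24, 0.25, 0.16]
MSE = 3.6500/3 = 1.2167

1.2167


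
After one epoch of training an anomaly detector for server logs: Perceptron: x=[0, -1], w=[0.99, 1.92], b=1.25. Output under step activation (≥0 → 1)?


z = (0)·(0.99) + (-1)·(1.92) + 1.25
  = -0.67
step(z) = 0 (z<0)

0


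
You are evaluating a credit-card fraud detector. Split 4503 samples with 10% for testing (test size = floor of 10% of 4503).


Test = ⌊4503·10/100⌋ = 450
Train = 4503 - 450 = 4053

Train: 4053, Test: 450


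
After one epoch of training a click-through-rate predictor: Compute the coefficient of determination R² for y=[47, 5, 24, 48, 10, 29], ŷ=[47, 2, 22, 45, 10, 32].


ȳ = 27.1667
SS_res = Σ(y-ŷ)² = 31
SS_tot = Σ(y-ȳ)² = 1626.83
R² = 1 - SS_res/SS_tot = 1 - 0.0191 = 0.9809

0.9809


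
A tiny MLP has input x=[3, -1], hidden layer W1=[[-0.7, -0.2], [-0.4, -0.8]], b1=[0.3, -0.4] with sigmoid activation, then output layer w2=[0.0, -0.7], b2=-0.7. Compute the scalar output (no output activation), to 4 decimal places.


z1[0] = (-0.7)·(3) + (-0.2)·(-1) + 0.3 = -1.6
z1[1] = (-0.4)·(3) + (-0.8)·(-1) - 0.4 = -0.8
h = sigmoid(z1) = [0.168, 0.31]
output = (0.0)·(0.168) + (-0.7)·(0.31) - 0.7 = -0.917

-0.917


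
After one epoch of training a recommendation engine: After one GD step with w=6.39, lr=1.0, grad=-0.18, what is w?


w_new = w - α·∇
= 6.39 - 1.0·-0.18
= 6.39 + 0.18
= 6.57

6.57


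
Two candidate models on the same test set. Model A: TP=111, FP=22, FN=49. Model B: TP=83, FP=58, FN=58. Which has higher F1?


Model A: P=111/133=0.8346, R=111/160=0.6937, F1=2PR/(P+R)=2TP/(2TP+FP+FN)=222/293=0.7577
Model B: P=83/141=0.5887, R=83/141=0.5887, F1=2PR/(P+R)=2TP/(2TP+FP+FN)=166/282=0.5887
0.7577 > 0.5887 → Model A

Model A


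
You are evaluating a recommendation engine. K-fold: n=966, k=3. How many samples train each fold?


Fold size = 966/3 = 322
Training per fold = 966 - 322 = 644

644


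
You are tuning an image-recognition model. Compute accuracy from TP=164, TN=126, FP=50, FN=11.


Accuracy = (TP+TN)/(TP+TN+FP+FN)
= (164+126)/(351)
= 290/351 = 82.62%

82.62%


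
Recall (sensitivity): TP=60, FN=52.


Recall = TP/(TP+FN)
= 60/(60+52)
= 60/112 = 53.57%

53.57%


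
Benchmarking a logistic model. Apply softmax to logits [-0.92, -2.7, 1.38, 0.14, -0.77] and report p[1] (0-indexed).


Exponentials: e^-0.92=0.3985, e^-2.7=0.0672, e^1.38=3.9749, e^0.14=1.1503, e^-0.77=0.463
Sum = 6.0539
Softmax = [0.0658, 0.0111, 0.6566, 0.19, 0.0765]
p[1] = 0.0672/6.0539 = 0.0111

0.0111


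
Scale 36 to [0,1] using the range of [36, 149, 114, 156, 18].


min=18, max=156
(36-18)/(156-18) = 18/138 = 0.1304

0.1304


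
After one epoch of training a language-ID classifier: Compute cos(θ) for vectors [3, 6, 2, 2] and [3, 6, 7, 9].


A·B = 3·3 + 6·6 + 2·7 + 2·9 = 77
‖A‖ = √53 = 7.2801, ‖B‖ = √175 = 13.2288
cos = 77/(√53·√175) = 77/√9275 = 0.7995

0.7995


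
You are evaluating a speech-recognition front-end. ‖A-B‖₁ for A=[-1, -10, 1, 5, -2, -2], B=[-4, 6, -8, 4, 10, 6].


d = |-1+ 4| + |-10-6| + |1+ 8| + |5-4| + |-2-10| + |-2-6|
  = 3 + 16 + 9 + 1 + 12 + 8
  = 49

49


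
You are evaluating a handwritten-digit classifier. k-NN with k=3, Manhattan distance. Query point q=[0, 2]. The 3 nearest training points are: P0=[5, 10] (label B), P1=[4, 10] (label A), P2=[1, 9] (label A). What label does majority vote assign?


d(q,P0) = 13  (label B)
d(q,P1) = 12  (label A)
d(q,P2) = 8  (label A)
Votes: A=2, B=1
Majority → A

A


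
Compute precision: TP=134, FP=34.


Precision = TP/(TP+FP)
= 134/(134+34)
= 134/168 = 79.76%

79.76%


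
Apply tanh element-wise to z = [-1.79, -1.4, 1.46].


tanh(-1.79) = -0.9458
tanh(-1.4) = -0.8854
tanh(1.46) = 0.8977
result = [-0.9458, -0.8854, 0.8977]

[-0.9458, -0.8854, 0.8977]


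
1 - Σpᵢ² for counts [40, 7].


Probabilities: [40/47, 7/47] ≈ [0.8511, 0.1489]
Σpᵢ² = (1600 + 49)/47² = 1649/2209
Gini = 1 - Σpᵢ² = 1 - 1649/2209 = 0.2535

0.2535


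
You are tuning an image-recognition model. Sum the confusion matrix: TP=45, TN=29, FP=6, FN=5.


Total = TP + TN + FP + FN
= 45 + 29 + 6 + 5
= 85
(Predicted positive: 51, predicted negative: 34)

85


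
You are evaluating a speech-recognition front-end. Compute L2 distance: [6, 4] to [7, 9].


d = √((6-7)² + (4-9)²)
  = √(1 + 25)
  = √26 = 5.099

5.099


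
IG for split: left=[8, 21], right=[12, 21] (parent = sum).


Parent = [20, 42], H_parent = 0.9072
H_left = 0.8498 (n=29), H_right = 0.9457 (n=33)
H_children = (29/62)·0.8498 + (33/62)·0.9457 = 0.9008
IG = 0.9072 - 0.9008 = 0.0064

0.0064


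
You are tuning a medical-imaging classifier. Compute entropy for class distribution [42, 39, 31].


Probabilities: [42/112, 39/112, 31/112] ≈ [0.375, 0.3482, 0.2768]
H = -((42/112)·log₂(42/112) + (39/112)·log₂(39/112) + (31/112)·log₂(31/112))
  = 1.5735 bits

1.5735 bits


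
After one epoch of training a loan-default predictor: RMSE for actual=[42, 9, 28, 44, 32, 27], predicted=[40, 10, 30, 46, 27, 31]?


MSE = 54/6 = 9
RMSE = √(54/6) = 3.0

3.0


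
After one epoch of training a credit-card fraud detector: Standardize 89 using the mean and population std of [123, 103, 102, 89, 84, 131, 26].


μ = 94, σ = 31.8568
z = (89 - 94)/31.8568 = -0.157

-0.157


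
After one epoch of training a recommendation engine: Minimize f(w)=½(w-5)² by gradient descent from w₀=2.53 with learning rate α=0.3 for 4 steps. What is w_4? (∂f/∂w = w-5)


step 1: grad = 2.53-5 = -2.47; w = 2.53 - 0.3·(-2.47) = 3.271
step 2: grad = 3.271-5 = -1.729; w = 3.271 - 0.3·(-1.729) = 3.7897
step 3: grad = 3.7897-5 = -1.2103; w = 3.7897 - 0.3·(-1.2103) = 4.15279
step 4: grad = 4.15279-5 = -0.84721; w = 4.15279 - 0.3·(-0.84721) = 4.406953

4.406953


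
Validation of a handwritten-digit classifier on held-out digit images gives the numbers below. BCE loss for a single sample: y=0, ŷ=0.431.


BCE = -[y·ln(p) + (1-y)·ln(1-p)]
= -0 - 1·ln(1-0.431)
= -ln(0.569) = 0.5639

0.5639


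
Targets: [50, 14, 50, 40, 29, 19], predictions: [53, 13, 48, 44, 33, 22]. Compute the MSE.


Squared errors: (50-53)²=9, (14-13)²=1, (50-48)²=4, (40-44)²=16, (29-33)²=16, (19-22)²=9
Sum = 55
MSE = 55/6 = 55/6

55/6


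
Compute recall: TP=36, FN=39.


Recall = TP/(TP+FN)
= 36/(36+39)
= 36/75 = 48.0%

48.0%


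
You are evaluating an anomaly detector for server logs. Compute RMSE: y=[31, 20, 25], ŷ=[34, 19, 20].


MSE = 35/3 = 11.6667
RMSE = √(35/3) = 3.4157

3.4157


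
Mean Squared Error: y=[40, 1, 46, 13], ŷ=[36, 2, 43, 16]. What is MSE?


Squared errors: (40-36)²=16, (1-2)²=1, (46-43)²=9, (13-16)²=9
Sum = 35
MSE = 35/4 = 35/4

35/4


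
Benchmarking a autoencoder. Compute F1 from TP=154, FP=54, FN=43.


Precision = 154/208 = 0.7404
Recall = 154/197 = 0.7817
F1 = 2·P·R/(P+R) = 2·TP/(2·TP+FP+FN) = 308/(308+54+43) = 308/405 = 0.7605

0.7605


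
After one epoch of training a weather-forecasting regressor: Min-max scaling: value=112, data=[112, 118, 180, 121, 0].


min=0, max=180
(112-0)/(180-0) = 112/180 = 0.6222

0.6222


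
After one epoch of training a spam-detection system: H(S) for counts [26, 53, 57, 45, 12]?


Probabilities: [26/193, 53/193, 57/193, 45/193, 12/193] ≈ [0.1347, 0.2746, 0.2953, 0.2332, 0.0622]
H = -((26/193)·log₂(26/193) + (53/193)·log₂(53/193) + (57/193)·log₂(57/193) + (45/193)·log₂(45/193) + (12/193)·log₂(12/193))
  = 2.1602 bits

2.1602 bits


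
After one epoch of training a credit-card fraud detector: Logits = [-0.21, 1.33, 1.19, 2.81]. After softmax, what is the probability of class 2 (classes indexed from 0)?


Exponentials: e^-0.21=0.8106, e^1.33=3.781, e^1.19=3.2871, e^2.81=16.6099
Sum = 24.4886
Softmax = [0.0331, 0.1544, 0.1342, 0.6783]
p[2] = 3.2871/24.4886 = 0.1342

0.1342


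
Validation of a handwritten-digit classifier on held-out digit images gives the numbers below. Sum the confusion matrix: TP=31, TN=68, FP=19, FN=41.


Total = TP + TN + FP + FN
= 31 + 68 + 19 + 41
= 159
(Predicted positive: 50, predicted negative: 109)

159


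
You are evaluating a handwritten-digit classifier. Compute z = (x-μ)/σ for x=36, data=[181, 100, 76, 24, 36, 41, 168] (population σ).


μ = 89.4286, σ = 58.9573
z = (36 - 89.4286)/58.9573 = -0.9062

-0.9062


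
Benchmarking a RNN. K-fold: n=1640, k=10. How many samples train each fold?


Fold size = 1640/10 = 164
Training per fold = 1640 - 164 = 1476

1476


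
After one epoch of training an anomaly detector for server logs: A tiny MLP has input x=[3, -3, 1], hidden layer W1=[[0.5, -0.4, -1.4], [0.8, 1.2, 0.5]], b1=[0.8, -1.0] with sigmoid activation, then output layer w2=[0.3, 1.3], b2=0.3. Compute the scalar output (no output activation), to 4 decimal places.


z1[0] = (0.5)·(3) + (-0.4)·(-3) + (-1.4)·(1) + 0.8 = 2.1
z1[1] = (0.8)·(3) + (1.2)·(-3) + (0.5)·(1) - 1.0 = -1.7
h = sigmoid(z1) = [0.8909, 0.1545]
output = (0.3)·(0.8909) + (1.3)·(0.1545) + 0.3 = 0.7681

0.7681


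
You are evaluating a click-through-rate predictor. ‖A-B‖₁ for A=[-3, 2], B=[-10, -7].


d = |-3+ 10| + |2+ 7|
  = 7 + 9
  = 16

16


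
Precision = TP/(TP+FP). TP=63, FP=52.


Precision = TP/(TP+FP)
= 63/(63+52)
= 63/115 = 54.78%

54.78%


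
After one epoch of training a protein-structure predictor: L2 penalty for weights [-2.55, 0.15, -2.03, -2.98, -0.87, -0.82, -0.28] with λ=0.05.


‖w‖₂² = (-2.55)² + (0.15)² + (-2.03)² + (-2.98)² + (-0.87)² + (-0.82)² + (-0.28)²
     = 6.5025 + 0.0225 + 4.1209 + 8.8804 + 0.7569 + 0.6724 + 0.0784
     = 21.034
λ·‖w‖₂² = 0.05·21.034 = 1.0517

1.0517


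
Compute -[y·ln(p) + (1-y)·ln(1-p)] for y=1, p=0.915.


BCE = -[y·ln(p) + (1-y)·ln(1-p)]
= -1·ln(0.915) - 0
= -ln(0.915) = 0.0888

0.0888


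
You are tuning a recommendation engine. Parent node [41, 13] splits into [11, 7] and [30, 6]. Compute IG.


Parent = [41, 13], H_parent = 0.7963
H_left = 0.9641 (n=18), H_right = 0.65 (n=36)
H_children = (18/54)·0.9641 + (36/54)·0.65 = 0.7547
IG = 0.7963 - 0.7547 = 0.0416

0.0416


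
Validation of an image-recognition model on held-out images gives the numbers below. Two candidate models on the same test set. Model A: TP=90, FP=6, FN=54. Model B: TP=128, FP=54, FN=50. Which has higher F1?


Model A: P=90/96=0.9375, R=90/144=0.625, F1=2PR/(P+R)=2TP/(2TP+FP+FN)=180/240=0.75
Model B: P=128/182=0.7033, R=128/178=0.7191, F1=2PR/(P+R)=2TP/(2TP+FP+FN)=256/360=0.7111
0.75 > 0.7111 → Model A

Model A


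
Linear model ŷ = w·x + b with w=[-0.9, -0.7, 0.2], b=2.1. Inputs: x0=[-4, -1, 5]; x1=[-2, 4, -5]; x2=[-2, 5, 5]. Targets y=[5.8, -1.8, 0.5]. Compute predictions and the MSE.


ŷ0 = (-0.9)·(-4) + (-0.7)·(-1) + (0.2)·(5) + 2.1 = 7.4
ŷ1 = (-0.9)·(-2) + (-0.7)·(4) + (0.2)·(-5) + 2.1 = 0.1
ŷ2 = (-0.9)·(-2) + (-0.7)·(5) + (0.2)·(5) + 2.1 = 1.4
errors² = [2.56, 3.61, 0.81]
MSE = 6.9800/3 = 2.3267

2.3267


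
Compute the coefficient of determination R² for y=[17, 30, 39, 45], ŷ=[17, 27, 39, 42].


ȳ = 32.75
SS_res = Σ(y-ŷ)² = 18
SS_tot = Σ(y-ȳ)² = 444.75
R² = 1 - SS_res/SS_tot = 1 - 0.0405 = 0.9595

0.9595


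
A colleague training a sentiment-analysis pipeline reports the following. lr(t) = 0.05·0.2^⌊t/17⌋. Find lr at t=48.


n_drops = ⌊48/17⌋ = 2
lr = 0.05·0.2^2 = 0.05·0.04 = 0.002

0.002


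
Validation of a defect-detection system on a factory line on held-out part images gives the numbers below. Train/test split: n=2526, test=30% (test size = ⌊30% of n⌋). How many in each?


Test = ⌊2526·30/100⌋ = 757
Train = 2526 - 757 = 1769

Train: 1769, Test: 757


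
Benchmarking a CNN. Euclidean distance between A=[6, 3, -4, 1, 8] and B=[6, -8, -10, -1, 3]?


d = √((6-6)² + (3+ 8)² + (-4+ 10)² + (1+ 1)² + (8-3)²)
  = √(0 + 121 + 36 + 4 + 25)
  = √186 = 13.6382

13.6382


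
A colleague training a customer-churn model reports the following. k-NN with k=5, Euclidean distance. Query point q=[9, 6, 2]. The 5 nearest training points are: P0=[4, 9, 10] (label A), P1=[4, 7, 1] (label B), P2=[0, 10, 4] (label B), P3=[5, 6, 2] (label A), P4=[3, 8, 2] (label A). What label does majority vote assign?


d(q,P0) = 9.8995  (label A)
d(q,P1) = 5.1962  (label B)
d(q,P2) = 10.0499  (label B)
d(q,P3) = 4.0  (label A)
d(q,P4) = 6.3246  (label A)
Votes: A=3, B=2
Majority → A

A


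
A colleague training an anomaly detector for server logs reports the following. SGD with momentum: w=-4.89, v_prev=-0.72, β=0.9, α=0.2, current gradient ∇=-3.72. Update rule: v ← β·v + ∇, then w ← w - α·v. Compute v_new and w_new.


v_new = 0.9·-0.72 - 3.72 = -0.648 - 3.72 = -4.368
w_new = -4.89 - 0.2·-4.368 = -4.89 + 0.8736 = -4.0164

v_new=-4.368, w_new=-4.0164


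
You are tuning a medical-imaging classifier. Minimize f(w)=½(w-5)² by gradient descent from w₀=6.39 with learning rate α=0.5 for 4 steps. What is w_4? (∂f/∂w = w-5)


step 1: grad = 6.39-5 = 1.39; w = 6.39 - 0.5·(1.39) = 5.695
step 2: grad = 5.695-5 = 0.695; w = 5.695 - 0.5·(0.695) = 5.3475
step 3: grad = 5.3475-5 = 0.3475; w = 5.3475 - 0.5·(0.3475) = 5.17375
step 4: grad = 5.17375-5 = 0.17375; w = 5.17375 - 0.5·(0.17375) = 5.086875

5.086875


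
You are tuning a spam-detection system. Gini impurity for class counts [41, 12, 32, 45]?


Probabilities: [41/130, 12/130, 32/130, 45/130] ≈ [0.3154, 0.0923, 0.2462, 0.3462]
Σpᵢ² = (1681 + 144 + 1024 + 2025)/130² = 4874/16900
Gini = 1 - Σpᵢ² = 1 - 4874/16900 = 0.7116

0.7116


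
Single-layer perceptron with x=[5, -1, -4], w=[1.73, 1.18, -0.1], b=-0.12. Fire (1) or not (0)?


z = (5)·(1.73) + (-1)·(1.18) + (-4)·(-0.1) - 0.12
  = 7.75
step(z) = 1 (z≥0)

1


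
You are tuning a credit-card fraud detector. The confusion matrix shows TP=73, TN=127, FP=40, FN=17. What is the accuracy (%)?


Accuracy = (TP+TN)/(TP+TN+FP+FN)
= (73+127)/(257)
= 200/257 = 77.82%

77.82%


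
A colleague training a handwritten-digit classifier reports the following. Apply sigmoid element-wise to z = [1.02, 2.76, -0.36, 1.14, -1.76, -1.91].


σ(1.02) = 1/(1+e^-1.02) = 0.735
σ(2.76) = 1/(1+e^-2.76) = 0.9405
σ(-0.36) = 1/(1+e^0.36) = 0.411
σ(1.14) = 1/(1+e^-1.14) = 0.7577
σ(-1.76) = 1/(1+e^1.76) = 0.1468
σ(-1.91) = 1/(1+e^1.91) = 0.129
result = [0.735, 0.9405, 0.411, 0.7577, 0.1468, 0.129]

[0.735, 0.9405, 0.411, 0.7577, 0.1468, 0.129]


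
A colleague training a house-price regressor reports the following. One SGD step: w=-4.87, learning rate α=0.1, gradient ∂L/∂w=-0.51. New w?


w_new = w - α·∇
= -4.87 - 0.1·-0.51
= -4.87 + 0.051
= -4.819

-4.819


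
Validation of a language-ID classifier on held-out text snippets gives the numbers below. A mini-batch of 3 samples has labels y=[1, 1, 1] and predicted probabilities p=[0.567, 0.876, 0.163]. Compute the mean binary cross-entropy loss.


L[0] = -ln(0.567) = 0.5674
L[1] = -ln(0.876) = 0.1324
L[2] = -ln(0.163) = 1.814
mean = (0.5674 + 0.1324 + 1.814)/3 = 0.8379

0.8379


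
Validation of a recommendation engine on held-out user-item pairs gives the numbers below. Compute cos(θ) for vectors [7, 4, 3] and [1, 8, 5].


A·B = 7·1 + 4·8 + 3·5 = 54
‖A‖ = √74 = 8.6023, ‖B‖ = √90 = 9.4868
cos = 54/(√74·√90) = 54/√6660 = 0.6617

0.6617


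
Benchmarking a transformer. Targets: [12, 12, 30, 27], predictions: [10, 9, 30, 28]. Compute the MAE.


Absolute errors: |12-10|=2, |12-9|=3, |30-30|=0, |27-28|=1
Sum = 6
MAE = 6/4 = 3/2

3/2


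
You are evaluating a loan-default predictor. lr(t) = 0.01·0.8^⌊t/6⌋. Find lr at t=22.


n_drops = ⌊22/6⌋ = 3
lr = 0.01·0.8^3 = 0.01·0.512 = 0.00512

0.00512


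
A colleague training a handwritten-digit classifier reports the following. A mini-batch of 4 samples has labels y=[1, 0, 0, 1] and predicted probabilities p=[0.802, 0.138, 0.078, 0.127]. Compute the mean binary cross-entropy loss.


L[0] = -ln(0.802) = 0.2206
L[1] = -ln(1-0.138) = -ln(0.862) = 0.1485
L[2] = -ln(1-0.078) = -ln(0.922) = 0.0812
L[3] = -ln(0.127) = 2.0636
mean = (0.2206 + 0.1485 + 0.0812 + 2.0636)/4 = 0.6285

0.6285


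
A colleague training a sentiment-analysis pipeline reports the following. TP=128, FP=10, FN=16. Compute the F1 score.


Precision = 128/138 = 0.9275
Recall = 128/144 = 0.8889
F1 = 2·P·R/(P+R) = 2·TP/(2·TP+FP+FN) = 256/(256+10+16) = 256/282 = 0.9078

0.9078


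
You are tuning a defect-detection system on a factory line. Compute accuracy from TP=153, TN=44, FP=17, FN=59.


Accuracy = (TP+TN)/(TP+TN+FP+FN)
= (153+44)/(273)
= 197/273 = 72.16%

72.16%


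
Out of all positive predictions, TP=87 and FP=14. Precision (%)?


Precision = TP/(TP+FP)
= 87/(87+14)
= 87/101 = 86.14%

86.14%


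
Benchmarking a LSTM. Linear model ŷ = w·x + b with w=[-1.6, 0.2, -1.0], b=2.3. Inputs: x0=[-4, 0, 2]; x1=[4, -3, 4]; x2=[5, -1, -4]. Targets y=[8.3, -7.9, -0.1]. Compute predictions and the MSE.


ŷ0 = (-1.6)·(-4) + (0.2)·(0) + (-1.0)·(2) + 2.3 = 6.7
ŷ1 = (-1.6)·(4) + (0.2)·(-3) + (-1.0)·(4) + 2.3 = -8.7
ŷ2 = (-1.6)·(5) + (0.2)·(-1) + (-1.0)·(-4) + 2.3 = -1.9
errors² = [2.56, 0.64, 3.24]
MSE = 6.4400/3 = 2.1467

2.1467


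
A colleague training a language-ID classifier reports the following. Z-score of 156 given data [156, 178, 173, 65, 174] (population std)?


μ = 149.2, σ = 42.771
z = (156 - 149.2)/42.771 = 0.159

0.159


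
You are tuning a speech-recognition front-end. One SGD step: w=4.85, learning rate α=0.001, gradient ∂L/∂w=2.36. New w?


w_new = w - α·∇
= 4.85 - 0.001·2.36
= 4.85 - 0.00236
= 4.84764

4.84764


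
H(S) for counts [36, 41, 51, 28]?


Probabilities: [36/156, 41/156, 51/156, 28/156] ≈ [0.2308, 0.2628, 0.3269, 0.1795]
H = -((36/156)·log₂(36/156) + (41/156)·log₂(41/156) + (51/156)·log₂(51/156) + (28/156)·log₂(28/156))
  = 1.967 bits

1.967 bits


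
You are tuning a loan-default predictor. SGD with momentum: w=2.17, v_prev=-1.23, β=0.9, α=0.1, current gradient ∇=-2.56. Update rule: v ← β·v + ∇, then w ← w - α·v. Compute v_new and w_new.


v_new = 0.9·-1.23 - 2.56 = -1.107 - 2.56 = -3.667
w_new = 2.17 - 0.1·-3.667 = 2.17 + 0.3667 = 2.5367

v_new=-3.667, w_new=2.5367


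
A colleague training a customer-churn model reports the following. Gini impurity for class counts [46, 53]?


Probabilities: [46/99, 53/99] ≈ [0.4646, 0.5354]
Σpᵢ² = (2116 + 2809)/99² = 4925/9801
Gini = 1 - Σpᵢ² = 1 - 4925/9801 = 0.4975

0.4975


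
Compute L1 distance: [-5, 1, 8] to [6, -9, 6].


d = |-5-6| + |1+ 9| + |8-6|
  = 11 + 10 + 2
  = 23

23


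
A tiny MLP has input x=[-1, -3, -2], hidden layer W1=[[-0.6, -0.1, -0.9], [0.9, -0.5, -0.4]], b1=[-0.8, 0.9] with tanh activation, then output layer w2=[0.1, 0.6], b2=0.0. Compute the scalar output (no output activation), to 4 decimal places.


z1[0] = (-0.6)·(-1) + (-0.1)·(-3) + (-0.9)·(-2) - 0.8 = 1.9
z1[1] = (0.9)·(-1) + (-0.5)·(-3) + (-0.4)·(-2) + 0.9 = 2.3
h = tanh(z1) = [0.9562, 0.9801]
output = (0.1)·(0.9562) + (0.6)·(0.9801) + 0.0 = 0.6837

0.6837
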